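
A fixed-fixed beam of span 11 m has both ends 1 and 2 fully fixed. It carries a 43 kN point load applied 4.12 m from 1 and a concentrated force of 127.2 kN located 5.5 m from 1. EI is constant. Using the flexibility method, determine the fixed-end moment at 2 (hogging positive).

Release both end moments; the primary structure is a simply-supported span 12 with redundants M_1 and M_2.
End rotations of the released simple span under the applied load (×1/EI):
  at 1: point load 43 at a = 4.12: Pab(L + b)/(6LEI) = 330.2/EI
  at 2: point load 43 at a = 4.12: Pab(L + a)/(6LEI) = 279.2/EI
  at 1: point load 127.2 at a = 5.5: Pab(L + b)/(6LEI) = 962/EI
  at 2: point load 127.2 at a = 5.5: Pab(L + a)/(6LEI) = 962/EI
  θ_10 = 1292/EI,  θ_20 = 1241/EI
Flexibility coefficients: a unit moment at one end gives L/(3EI) there and L/(6EI) at the far end, so f₁₁ = f₂₂ = 3.667/EI and f₁₂ = f₂₁ = 1.833/EI.
Compatibility — zero rotation at each built-in end:
  3.667 M_1 + 1.833 M_2 = 1292
  1.833 M_1 + 3.667 M_2 = 1241
Solving the pair gives M_1 = 244.2 kN·m and M_2 = 216.4 kN·m (hogging).

M_2 = 216.4 kN·m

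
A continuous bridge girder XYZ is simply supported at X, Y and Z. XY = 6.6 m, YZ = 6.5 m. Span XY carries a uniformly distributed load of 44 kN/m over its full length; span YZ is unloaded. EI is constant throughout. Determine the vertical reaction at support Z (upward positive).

R_Z = -18.57 kN

Take M_Y as the redundant. Released structure: two simple spans XY and YZ with a hinge at Y.
Rotations at Y on the released spans (each span's end-slope, ×1/EI):
  span XY: UDL 44: wL³/(24EI) = 527.1/EI
  relative rotation θ_0 = (527.1 + 0)/EI = 527.1/EI
A unit hogging moment at Y produces rotation L₁/(3EI) + L₂/(3EI) = 4.367/EI.
Compatibility: M_Y·(L₁+L₂)/(3EI) = θ_0, giving M_Y = 120.7 kN·m (hogging).
Span YZ, ΣM about Z: R_Y^{YZ}·6.5 = 0 + 120.7, so R_Y^{YZ} = 18.57 kN and R_Z = 0 − 18.57 = -18.57 kN.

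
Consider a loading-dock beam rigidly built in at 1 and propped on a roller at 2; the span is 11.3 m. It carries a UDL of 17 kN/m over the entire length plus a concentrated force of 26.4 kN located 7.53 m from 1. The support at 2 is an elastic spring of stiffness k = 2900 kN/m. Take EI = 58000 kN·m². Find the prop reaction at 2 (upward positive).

R_2 = 82.29 kN

Remove the prop at 2; the released (primary) structure is a cantilever built in at 1.
Deflection at 2 on the released cantilever, summing each load's contribution:
  UDL 17: wL⁴/(8EI) = 34648/EI
  point load 26.4 at a = 7.53: Pa²(3L − a)/(6EI) = 6579/EI
  δ_0 = 41226/EI
Tip deflection under a unit load at 2: L³/(3EI) = 481/EI.
With EI = 58000 kN·m²: δ_0 = 0.7108 m and δ_{22} = 0.008293 m/kN.
Compatibility — the spring shortens by R_2/k under the reaction it provides: δ_0 − R_2·δ_{22} = R_2/k. With 1/k = 0.000345 m/kN, R_2 = δ_0 / (δ_{22} + 1/k) = 0.7108 / (0.008293 + 0.000345) = 82.29 kN.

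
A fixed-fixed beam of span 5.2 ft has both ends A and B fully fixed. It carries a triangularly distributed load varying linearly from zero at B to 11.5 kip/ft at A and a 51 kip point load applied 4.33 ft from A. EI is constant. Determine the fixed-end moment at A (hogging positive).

Take the two fixed-end moments M_A, M_B as redundants; the released structure is the simple span AB.
Simple-span end rotations at A and B under the given loads:
  at A: triangular load, peak 11.5: w₀L³/(45EI) = 35.93/EI
  at B: triangular load, peak 11.5: 7w₀L³/(360EI) = 31.44/EI
  at A: point load 51 at a = 4.33: Pab(L + b)/(6LEI) = 37.38/EI
  at B: point load 51 at a = 4.33: Pab(L + a)/(6LEI) = 58.68/EI
  θ_A0 = 73.31/EI,  θ_B0 = 90.12/EI
Flexibility coefficients: a unit moment at one end gives L/(3EI) there and L/(6EI) at the far end, so f₁₁ = f₂₂ = 1.733/EI and f₁₂ = f₂₁ = 0.8667/EI.
Compatibility — zero rotation at each built-in end:
  1.733 M_A + 0.8667 M_B = 73.31
  0.8667 M_A + 1.733 M_B = 90.12
Solving the pair gives M_A = 21.73 kip·ft and M_B = 41.13 kip·ft (hogging).

M_A = 21.73 kip·ft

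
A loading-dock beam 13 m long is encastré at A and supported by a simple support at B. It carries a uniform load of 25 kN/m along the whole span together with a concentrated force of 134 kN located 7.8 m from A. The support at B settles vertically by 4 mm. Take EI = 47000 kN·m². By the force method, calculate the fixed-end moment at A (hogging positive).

Release the roller at B. Primary structure: cantilever fixed at A.
Downward deflection at the released point B due to the loads:
  UDL 25: wL⁴/(8EI) = 89253/EI
  point load 134 at a = 7.8: Pa²(3L − a)/(6EI) = 42393/EI
  δ_0 = 131646/EI
Flexibility coefficient — unit upward force at B: δ_{BB} = L³/(3EI) = 732.3/EI.
With EI = 47000 kN·m²: δ_0 = 2.801 m and δ_{BB} = 0.015582 m/kN.
Compatibility — the beam at B must follow the support down by 0.004 m: δ_0 − R_B·δ_{BB} = 0.004, so R_B = (2.801 − 0.004)/0.015582 = 179.5 kN.
Moment equilibrium about A: M_A = Σ(load moments about A) − R_B·L = 3158 − 179.5×13 = 824.1 kN·m.

M_A = 824.1 kN·m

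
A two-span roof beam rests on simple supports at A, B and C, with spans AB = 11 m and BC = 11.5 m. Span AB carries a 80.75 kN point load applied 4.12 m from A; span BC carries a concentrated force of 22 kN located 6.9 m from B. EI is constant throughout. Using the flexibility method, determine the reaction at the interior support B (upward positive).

R_B = 55.34 kN

Insert a hinge at B; M_B is the redundant, and each span becomes simply supported.
Rotations at B on the released spans (each span's end-slope, ×1/EI):
  span AB: point load 80.75 at a = 4.12: Pab(L + a)/(6LEI) = 524.4/EI
  span BC: point load 22 at a = 6.9: Pab(L + b)/(6LEI) = 162.9/EI
  relative rotation θ_0 = (524.4 + 162.9)/EI = 687.3/EI
A unit hogging moment at B produces rotation L₁/(3EI) + L₂/(3EI) = 7.5/EI.
Compatibility: M_B·(L₁+L₂)/(3EI) = θ_0, giving M_B = 91.64 kN·m (hogging).
Span AB, ΣM about A with M_B applied at B: R_B^{AB}·11 = 332.7 + 91.64, so R_B^{AB} = 38.58 kN and R_A = 80.75 − 38.58 = 42.17 kN.
Span BC, ΣM about C: R_B^{BC}·11.5 = 101.2 + 91.64, so R_B^{BC} = 16.77 kN and R_C = 22 − 16.77 = 5.231 kN.
R_B = 38.58 + 16.77 = 55.34 kN.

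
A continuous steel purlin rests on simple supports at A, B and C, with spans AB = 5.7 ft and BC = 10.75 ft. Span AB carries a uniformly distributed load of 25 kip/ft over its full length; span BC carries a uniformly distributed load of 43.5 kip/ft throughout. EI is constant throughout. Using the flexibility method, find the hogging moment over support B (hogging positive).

Insert a hinge at B; M_B is the redundant, and each span becomes simply supported.
Rotations at B on the released spans (each span's end-slope, ×1/EI):
  span AB: UDL 25: wL³/(24EI) = 192.9/EI
  span BC: UDL 43.5: wL³/(24EI) = 2252/EI
  relative rotation θ_0 = (192.9 + 2252)/EI = 2445/EI
A unit hogging moment at B produces rotation L₁/(3EI) + L₂/(3EI) = 5.483/EI.
Slope continuity at B: θ_0 = M_B·5.483/EI, so M_B = 2445/5.483 = 445.8 kip·ft (hogging).

M_B = 445.8 kip·ft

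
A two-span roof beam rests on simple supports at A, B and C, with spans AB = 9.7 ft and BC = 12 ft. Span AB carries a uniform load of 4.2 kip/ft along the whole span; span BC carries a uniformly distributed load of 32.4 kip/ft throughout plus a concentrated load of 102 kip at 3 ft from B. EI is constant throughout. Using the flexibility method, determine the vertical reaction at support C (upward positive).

Release continuity at B by inserting a hinge; the redundant is the internal moment M_B. The primary structure is two simply-supported spans AB and BC.
Rotations at B on the released spans (each span's end-slope, ×1/EI):
  span AB: UDL 4.2: wL³/(24EI) = 159.7/EI
  span BC: UDL 32.4: wL³/(24EI) = 2333/EI
  span BC: point load 102 at a = 3: Pab(L + b)/(6LEI) = 803.2/EI
  relative rotation θ_0 = (159.7 + 3136)/EI = 3296/EI
A unit hogging moment at B produces rotation L₁/(3EI) + L₂/(3EI) = 7.233/EI.
Compatibility: M_B·(L₁+L₂)/(3EI) = θ_0, giving M_B = 455.6 kip·ft (hogging).
Span BC, ΣM about C: R_B^{BC}·12 = 3251 + 455.6, so R_B^{BC} = 308.9 kip and R_C = 490.8 − 308.9 = 181.9 kip.

R_C = 181.9 kip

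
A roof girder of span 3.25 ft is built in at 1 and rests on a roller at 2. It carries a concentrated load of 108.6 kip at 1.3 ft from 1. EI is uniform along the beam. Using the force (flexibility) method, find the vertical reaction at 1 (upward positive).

Take the reaction at 2 as the redundant and release it; the primary structure is a cantilever fixed at 1.
Downward deflection at the released point 2 due to the loads:
  point load 108.6 at a = 1.3: Pa²(3L − a)/(6EI) = 258.5/EI
Tip deflection under a unit load at 2: L³/(3EI) = 11.44/EI.
The prop prevents deflection at 2: R_2 = δ_0/δ_{22} = 258.5/11.44 = 22.59 kip.
Vertical equilibrium: R_1 = ΣP − R_2 = 108.6 − 22.59 = 86.01 kip.

R_1 = 86.01 kip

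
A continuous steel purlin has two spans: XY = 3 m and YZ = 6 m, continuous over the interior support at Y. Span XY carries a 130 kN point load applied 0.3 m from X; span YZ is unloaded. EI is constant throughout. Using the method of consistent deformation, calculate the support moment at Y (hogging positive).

Take M_Y as the redundant. Released structure: two simple spans XY and YZ with a hinge at Y.
Discontinuity in slope at Y on the released structure — sum the simple-span end rotations:
  span XY: point load 130 at a = 0.3: Pab(L + a)/(6LEI) = 19.3/EI
  relative rotation θ_0 = (19.3 + 0)/EI = 19.3/EI
A unit hogging moment at Y produces rotation L₁/(3EI) + L₂/(3EI) = 3/EI.
Compatibility: M_Y·(L₁+L₂)/(3EI) = θ_0, giving M_Y = 6.435 kN·m (hogging).

M_Y = 6.435 kN·m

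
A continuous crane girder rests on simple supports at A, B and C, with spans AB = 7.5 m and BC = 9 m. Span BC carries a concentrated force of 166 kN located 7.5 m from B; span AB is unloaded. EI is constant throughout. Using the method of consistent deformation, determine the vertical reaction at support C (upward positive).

R_C = 131 kN

Take M_B as the redundant. Released structure: two simple spans AB and BC with a hinge at B.
Discontinuity in slope at B on the released structure — sum the simple-span end rotations:
  span BC: point load 166 at a = 7.5: Pab(L + b)/(6LEI) = 363.1/EI
  relative rotation θ_0 = (0 + 363.1)/EI = 363.1/EI
A unit hogging moment at B produces rotation L₁/(3EI) + L₂/(3EI) = 5.5/EI.
Compatibility: M_B·(L₁+L₂)/(3EI) = θ_0, giving M_B = 66.02 kN·m (hogging).
Span BC, ΣM about C: R_B^{BC}·9 = 249 + 66.02, so R_B^{BC} = 35 kN and R_C = 166 − 35 = 131 kN.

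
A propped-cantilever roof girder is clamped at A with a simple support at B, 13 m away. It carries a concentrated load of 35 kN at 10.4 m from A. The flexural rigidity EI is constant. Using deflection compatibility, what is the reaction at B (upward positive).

R_B = 24.64 kN

Choose R_B as the redundant. The primary structure is the cantilever fixed at A.
Downward deflection at the released point B due to the loads:
  point load 35 at a = 10.4: Pa²(3L − a)/(6EI) = 18045/EI
Flexibility coefficient — unit upward force at B: δ_{BB} = L³/(3EI) = 732.3/EI.
Compatibility at B: δ_0 − R_B·δ_{BB} = 0, so R_B = 18045/732.3 = 24.64 kN.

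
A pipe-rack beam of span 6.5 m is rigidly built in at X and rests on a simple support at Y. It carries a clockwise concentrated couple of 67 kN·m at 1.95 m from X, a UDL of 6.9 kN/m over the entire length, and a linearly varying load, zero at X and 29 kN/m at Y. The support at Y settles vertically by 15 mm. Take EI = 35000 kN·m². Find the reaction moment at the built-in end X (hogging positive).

M_X = 160.9 kN·m

Take the reaction at Y as the redundant and release it; the primary structure is a cantilever fixed at X.
Primary-structure tip deflection at Y by superposition:
  clockwise couple 67 at a = 1.95: M₀a(2L − a)/(2EI) = 721.8/EI
  UDL 6.9: wL⁴/(8EI) = 1540/EI
  triangular load, peak 29 at the free end: 11w₀L⁴/(120EI) = 4745/EI
  δ_0 = 7007/EI
Flexibility coefficient — unit upward force at Y: δ_{YY} = L³/(3EI) = 91.54/EI.
With EI = 35000 kN·m²: δ_0 = 0.20019 m and δ_{YY} = 0.002615 m/kN.
Compatibility — the beam at Y must follow the support down by 0.015 m: δ_0 − R_Y·δ_{YY} = 0.015, so R_Y = (0.20019 − 0.015)/0.002615 = 70.81 kN.
Moment equilibrium about X: M_X = Σ(load moments about X) − R_Y·L = 621.2 − 70.81×6.5 = 160.9 kN·m.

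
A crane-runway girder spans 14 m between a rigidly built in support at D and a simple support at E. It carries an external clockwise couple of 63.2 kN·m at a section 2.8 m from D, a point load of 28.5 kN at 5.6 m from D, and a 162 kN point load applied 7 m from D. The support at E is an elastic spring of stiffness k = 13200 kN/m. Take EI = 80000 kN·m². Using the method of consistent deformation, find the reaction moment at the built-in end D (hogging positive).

M_D = 536.4 kN·m

Remove the prop at E; the released (primary) structure is a cantilever built in at D.
Downward deflection at the released point E due to the loads:
  clockwise couple 63.2 at a = 2.8: M₀a(2L − a)/(2EI) = 2230/EI
  point load 28.5 at a = 5.6: Pa²(3L − a)/(6EI) = 5422/EI
  point load 162 at a = 7: Pa²(3L − a)/(6EI) = 46305/EI
  δ_0 = 53957/EI
Flexibility coefficient — unit upward force at E: δ_{EE} = L³/(3EI) = 914.7/EI.
With EI = 80000 kN·m²: δ_0 = 0.67446 m and δ_{EE} = 0.011433 m/kN.
Compatibility — the spring shortens by R_E/k under the reaction it provides: δ_0 − R_E·δ_{EE} = R_E/k. With 1/k = 0.000076 m/kN, R_E = δ_0 / (δ_{EE} + 1/k) = 0.67446 / (0.011433 + 0.000076) = 58.6 kN.
Moment equilibrium about D: M_D = Σ(load moments about D) − R_E·L = 1357 − 58.6×14 = 536.4 kN·m.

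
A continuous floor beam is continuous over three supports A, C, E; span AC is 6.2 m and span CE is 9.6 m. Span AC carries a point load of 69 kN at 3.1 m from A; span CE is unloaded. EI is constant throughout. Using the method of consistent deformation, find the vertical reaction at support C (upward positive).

Release continuity at C by inserting a hinge; the redundant is the internal moment M_C. The primary structure is two simply-supported spans AC and CE.
End slopes at the hinge C, treating each span as simply supported:
  span AC: point load 69 at a = 3.1: Pab(L + a)/(6LEI) = 165.8/EI
  relative rotation θ_0 = (165.8 + 0)/EI = 165.8/EI
A unit hogging moment at C produces rotation L₁/(3EI) + L₂/(3EI) = 5.267/EI.
Compatibility: M_C·(L₁+L₂)/(3EI) = θ_0, giving M_C = 31.48 kN·m (hogging).
Span AC, ΣM about A with M_C applied at C: R_C^{AC}·6.2 = 213.9 + 31.48, so R_C^{AC} = 39.58 kN and R_A = 69 − 39.58 = 29.42 kN.
Span CE, ΣM about E: R_C^{CE}·9.6 = 0 + 31.48, so R_C^{CE} = 3.279 kN and R_E = 0 − 3.279 = -3.279 kN.
R_C = 39.58 + 3.279 = 42.86 kN.

R_C = 42.86 kN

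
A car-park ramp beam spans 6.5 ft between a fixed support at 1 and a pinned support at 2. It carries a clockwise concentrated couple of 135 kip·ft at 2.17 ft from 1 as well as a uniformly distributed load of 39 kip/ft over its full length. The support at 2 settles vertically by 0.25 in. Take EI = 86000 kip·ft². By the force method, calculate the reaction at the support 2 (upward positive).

R_2 = 92.82 kip

Take the reaction at 2 as the redundant and release it; the primary structure is a cantilever fixed at 1.
Primary-structure tip deflection at 2 by superposition:
  clockwise couple 135 at a = 2.17: M₀a(2L − a)/(2EI) = 1586/EI
  UDL 39: wL⁴/(8EI) = 8702/EI
  δ_0 = 10289/EI
Flexibility coefficient — unit upward force at 2: δ_{22} = L³/(3EI) = 91.54/EI.
With EI = 86000 kip·ft²: δ_0 = 0.11963 ft and δ_{22} = 0.001064 ft/kip.
Compatibility — the beam at 2 must follow the support down by 0.02083 ft: δ_0 − R_2·δ_{22} = 0.02083, so R_2 = (0.11963 − 0.02083)/0.001064 = 92.82 kip.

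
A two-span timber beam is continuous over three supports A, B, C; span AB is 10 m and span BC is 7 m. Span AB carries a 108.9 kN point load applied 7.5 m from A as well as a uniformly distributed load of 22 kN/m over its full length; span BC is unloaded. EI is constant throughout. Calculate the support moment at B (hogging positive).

M_B = 266.9 kN·m

Release continuity at B by inserting a hinge; the redundant is the internal moment M_B. The primary structure is two simply-supported spans AB and BC.
Rotations at B on the released spans (each span's end-slope, ×1/EI):
  span AB: point load 108.9 at a = 7.5: Pab(L + a)/(6LEI) = 595.5/EI
  span AB: UDL 22: wL³/(24EI) = 916.7/EI
  relative rotation θ_0 = (1512 + 0)/EI = 1512/EI
A unit hogging moment at B produces rotation L₁/(3EI) + L₂/(3EI) = 5.667/EI.
Compatibility: M_B·(L₁+L₂)/(3EI) = θ_0, giving M_B = 266.9 kN·m (hogging).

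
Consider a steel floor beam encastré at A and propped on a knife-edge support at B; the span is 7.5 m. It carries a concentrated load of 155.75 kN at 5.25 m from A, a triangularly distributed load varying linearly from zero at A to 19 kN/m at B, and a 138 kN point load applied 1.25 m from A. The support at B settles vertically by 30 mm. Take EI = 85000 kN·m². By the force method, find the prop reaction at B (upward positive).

R_B = 114.2 kN

Take the reaction at B as the redundant and release it; the primary structure is a cantilever fixed at A.
Free-end deflection of the primary structure under the applied loading (downward +):
  point load 155.75 at a = 5.25: Pa²(3L − a)/(6EI) = 12342/EI
  triangular load, peak 19 at the free end: 11w₀L⁴/(120EI) = 5511/EI
  point load 138 at a = 1.25: Pa²(3L − a)/(6EI) = 763.7/EI
  δ_0 = 18616/EI
Tip deflection under a unit load at B: L³/(3EI) = 140.6/EI.
With EI = 85000 kN·m²: δ_0 = 0.21902 m and δ_{BB} = 0.001654 m/kN.
Compatibility — the beam at B must follow the support down by 0.03 m: δ_0 − R_B·δ_{BB} = 0.03, so R_B = (0.21902 − 0.03)/0.001654 = 114.2 kN.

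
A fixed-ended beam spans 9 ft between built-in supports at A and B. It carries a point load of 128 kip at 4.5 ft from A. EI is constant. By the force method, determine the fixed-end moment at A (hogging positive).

M_A = 144 kip·ft

Release both end moments; the primary structure is a simply-supported span AB with redundants M_A and M_B.
End rotations of the released simple span under the applied load (×1/EI):
  at A: point load 128 at a = 4.5: Pab(L + b)/(6LEI) = 648/EI
  at B: point load 128 at a = 4.5: Pab(L + a)/(6LEI) = 648/EI
  θ_A0 = 648/EI,  θ_B0 = 648/EI
Flexibility coefficients: a unit moment at one end gives L/(3EI) there and L/(6EI) at the far end, so f₁₁ = f₂₂ = 3/EI and f₁₂ = f₂₁ = 1.5/EI.
Compatibility — zero rotation at each built-in end:
  3 M_A + 1.5 M_B = 648
  1.5 M_A + 3 M_B = 648
Solving the pair gives M_A = 144 kip·ft and M_B = 144 kip·ft (hogging).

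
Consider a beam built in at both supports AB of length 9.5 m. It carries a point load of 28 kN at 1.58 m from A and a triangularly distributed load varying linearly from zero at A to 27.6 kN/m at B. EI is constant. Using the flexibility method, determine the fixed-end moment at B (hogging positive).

M_B = 130.7 kN·m

Take the two fixed-end moments M_A, M_B as redundants; the released structure is the simple span AB.
End rotations of the released simple span under the applied load (×1/EI):
  at A: point load 28 at a = 1.58: Pab(L + b)/(6LEI) = 107.1/EI
  at B: point load 28 at a = 1.58: Pab(L + a)/(6LEI) = 68.11/EI
  at A: triangular load, peak 27.6: 7w₀L³/(360EI) = 460.1/EI
  at B: triangular load, peak 27.6: w₀L³/(45EI) = 525.9/EI
  θ_A0 = 567.2/EI,  θ_B0 = 594/EI
Flexibility coefficients: a unit moment at one end gives L/(3EI) there and L/(6EI) at the far end, so f₁₁ = f₂₂ = 3.167/EI and f₁₂ = f₂₁ = 1.583/EI.
Compatibility — zero rotation at each built-in end:
  3.167 M_A + 1.583 M_B = 567.2
  1.583 M_A + 3.167 M_B = 594
Solving the pair gives M_A = 113.8 kN·m and M_B = 130.7 kN·m (hogging).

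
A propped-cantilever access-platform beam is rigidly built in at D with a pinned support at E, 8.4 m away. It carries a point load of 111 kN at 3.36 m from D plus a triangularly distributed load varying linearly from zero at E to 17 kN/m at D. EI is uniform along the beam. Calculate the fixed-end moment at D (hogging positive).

M_D = 259 kN·m

Choose R_E as the redundant. The primary structure is the cantilever fixed at D.
Free-end deflection of the primary structure under the applied loading (downward +):
  point load 111 at a = 3.36: Pa²(3L − a)/(6EI) = 4561/EI
  triangular load, peak 17 at the fixed end: w₀L⁴/(30EI) = 2821/EI
  δ_0 = 7383/EI
Flexibility coefficient — unit upward force at E: δ_{EE} = L³/(3EI) = 197.6/EI.
Compatibility at E: δ_0 − R_E·δ_{EE} = 0, so R_E = 7383/197.6 = 37.37 kN.
Moment equilibrium about D: M_D = Σ(load moments about D) − R_E·L = 572.9 − 37.37×8.4 = 259 kN·m.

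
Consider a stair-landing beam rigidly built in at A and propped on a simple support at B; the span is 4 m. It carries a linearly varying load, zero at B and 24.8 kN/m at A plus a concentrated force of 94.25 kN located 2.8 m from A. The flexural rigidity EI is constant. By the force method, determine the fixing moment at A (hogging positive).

M_A = 77.91 kN·m

Remove the prop at B; the released (primary) structure is a cantilever built in at A.
Free-end deflection of the primary structure under the applied loading (downward +):
  triangular load, peak 24.8 at the fixed end: w₀L⁴/(30EI) = 211.6/EI
  point load 94.25 at a = 2.8: Pa²(3L − a)/(6EI) = 1133/EI
  δ_0 = 1345/EI
Flexibility coefficient — unit upward force at B: δ_{BB} = L³/(3EI) = 21.33/EI.
The prop prevents deflection at B: R_B = δ_0/δ_{BB} = 1345/21.33 = 63.03 kN.
Moment equilibrium about A: M_A = Σ(load moments about A) − R_B·L = 330 − 63.03×4 = 77.91 kN·m.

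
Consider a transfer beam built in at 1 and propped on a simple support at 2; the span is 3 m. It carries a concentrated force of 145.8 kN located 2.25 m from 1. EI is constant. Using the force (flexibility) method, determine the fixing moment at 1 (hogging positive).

M_1 = 51.26 kN·m

Release the roller at 2. Primary structure: cantilever fixed at 1.
Primary-structure tip deflection at 2 by superposition:
  point load 145.8 at a = 2.25: Pa²(3L − a)/(6EI) = 830.4/EI
Flexibility coefficient — unit upward force at 2: δ_{22} = L³/(3EI) = 9/EI.
Compatibility at 2: δ_0 − R_2·δ_{22} = 0, so R_2 = 830.4/9 = 92.26 kN.
Moment equilibrium about 1: M_1 = Σ(load moments about 1) − R_2·L = 328.1 − 92.26×3 = 51.26 kN·m.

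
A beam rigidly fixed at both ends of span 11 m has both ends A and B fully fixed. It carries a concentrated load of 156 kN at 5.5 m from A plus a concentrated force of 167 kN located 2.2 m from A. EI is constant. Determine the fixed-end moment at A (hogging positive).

Take the two fixed-end moments M_A, M_B as redundants; the released structure is the simple span AB.
On the primary (simply-supported) span, the end slopes from the loading are:
  at A: point load 156 at a = 5.5: Pab(L + b)/(6LEI) = 1180/EI
  at B: point load 156 at a = 5.5: Pab(L + a)/(6LEI) = 1180/EI
  at A: point load 167 at a = 2.2: Pab(L + b)/(6LEI) = 969.9/EI
  at B: point load 167 at a = 2.2: Pab(L + a)/(6LEI) = 646.6/EI
  θ_A0 = 2150/EI,  θ_B0 = 1826/EI
Flexibility coefficients: a unit moment at one end gives L/(3EI) there and L/(6EI) at the far end, so f₁₁ = f₂₂ = 3.667/EI and f₁₂ = f₂₁ = 1.833/EI.
Compatibility — zero rotation at each built-in end:
  3.667 M_A + 1.833 M_B = 2150
  1.833 M_A + 3.667 M_B = 1826
Solving the pair gives M_A = 449.6 kN·m and M_B = 273.3 kN·m (hogging).

M_A = 449.6 kN·m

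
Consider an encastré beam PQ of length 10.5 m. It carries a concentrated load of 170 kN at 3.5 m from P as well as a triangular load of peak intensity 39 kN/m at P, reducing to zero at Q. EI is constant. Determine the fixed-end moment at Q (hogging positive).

Take the two fixed-end moments M_P, M_Q as redundants; the released structure is the simple span PQ.
On the primary (simply-supported) span, the end slopes from the loading are:
  at P: point load 170 at a = 3.5: Pab(L + b)/(6LEI) = 1157/EI
  at Q: point load 170 at a = 3.5: Pab(L + a)/(6LEI) = 925.6/EI
  at P: triangular load, peak 39: w₀L³/(45EI) = 1003/EI
  at Q: triangular load, peak 39: 7w₀L³/(360EI) = 877.9/EI
  θ_P0 = 2160/EI,  θ_Q0 = 1803/EI
Flexibility coefficients: a unit moment at one end gives L/(3EI) there and L/(6EI) at the far end, so f₁₁ = f₂₂ = 3.5/EI and f₁₂ = f₂₁ = 1.75/EI.
Compatibility — zero rotation at each built-in end:
  3.5 M_P + 1.75 M_Q = 2160
  1.75 M_P + 3.5 M_Q = 1803
Solving the pair gives M_P = 479.4 kN·m and M_Q = 275.5 kN·m (hogging).

M_Q = 275.5 kN·m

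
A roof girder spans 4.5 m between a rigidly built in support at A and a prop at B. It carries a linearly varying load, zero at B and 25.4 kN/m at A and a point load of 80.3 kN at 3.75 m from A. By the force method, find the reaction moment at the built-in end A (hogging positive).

Choose R_B as the redundant. The primary structure is the cantilever fixed at A.
Free-end deflection of the primary structure under the applied loading (downward +):
  triangular load, peak 25.4 at the fixed end: w₀L⁴/(30EI) = 347.2/EI
  point load 80.3 at a = 3.75: Pa²(3L − a)/(6EI) = 1835/EI
  δ_0 = 2182/EI
Tip deflection under a unit load at B: L³/(3EI) = 30.38/EI.
Compatibility at B: δ_0 − R_B·δ_{BB} = 0, so R_B = 2182/30.38 = 71.84 kN.
Moment equilibrium about A: M_A = Σ(load moments about A) − R_B·L = 386.9 − 71.84×4.5 = 63.57 kN·m.

M_A = 63.57 kN·m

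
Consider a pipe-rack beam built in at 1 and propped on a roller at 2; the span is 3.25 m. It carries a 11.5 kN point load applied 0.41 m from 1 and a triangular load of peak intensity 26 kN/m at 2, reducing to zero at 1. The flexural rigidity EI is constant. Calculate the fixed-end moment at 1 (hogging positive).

M_1 = 19.88 kN·m

Take the reaction at 2 as the redundant and release it; the primary structure is a cantilever fixed at 1.
Primary-structure tip deflection at 2 by superposition:
  point load 11.5 at a = 0.41: Pa²(3L − a)/(6EI) = 3.009/EI
  triangular load, peak 26 at the free end: 11w₀L⁴/(120EI) = 265.9/EI
  δ_0 = 268.9/EI
Tip deflection under a unit load at 2: L³/(3EI) = 11.44/EI.
Compatibility at 2: δ_0 − R_2·δ_{22} = 0, so R_2 = 268.9/11.44 = 23.5 kN.
Moment equilibrium about 1: M_1 = Σ(load moments about 1) − R_2·L = 96.26 − 23.5×3.25 = 19.88 kN·m.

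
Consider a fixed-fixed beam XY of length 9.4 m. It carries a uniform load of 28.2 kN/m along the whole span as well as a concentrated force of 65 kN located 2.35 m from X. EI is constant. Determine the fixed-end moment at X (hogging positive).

Release both end moments; the primary structure is a simply-supported span XY with redundants M_X and M_Y.
End rotations of the released simple span under the applied load (×1/EI):
  at X: UDL 28.2: wL³/(24EI) = 975.9/EI
  at Y: UDL 28.2: wL³/(24EI) = 975.9/EI
  at X: point load 65 at a = 2.35: Pab(L + b)/(6LEI) = 314.1/EI
  at Y: point load 65 at a = 2.35: Pab(L + a)/(6LEI) = 224.4/EI
  θ_X0 = 1290/EI,  θ_Y0 = 1200/EI
Flexibility coefficients: a unit moment at one end gives L/(3EI) there and L/(6EI) at the far end, so f₁₁ = f₂₂ = 3.133/EI and f₁₂ = f₂₁ = 1.567/EI.
Compatibility — zero rotation at each built-in end:
  3.133 M_X + 1.567 M_Y = 1290
  1.567 M_X + 3.133 M_Y = 1200
Solving the pair gives M_X = 293.6 kN·m and M_Y = 236.3 kN·m (hogging).

M_X = 293.6 kN·m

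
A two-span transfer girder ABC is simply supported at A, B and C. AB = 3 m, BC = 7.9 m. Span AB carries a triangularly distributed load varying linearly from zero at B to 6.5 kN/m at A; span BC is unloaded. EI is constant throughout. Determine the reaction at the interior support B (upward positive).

Take M_B as the redundant. Released structure: two simple spans AB and BC with a hinge at B.
Discontinuity in slope at B on the released structure — sum the simple-span end rotations:
  span AB: triangular load, peak 6.5: 7w₀L³/(360EI) = 3.413/EI
  relative rotation θ_0 = (3.413 + 0)/EI = 3.413/EI
A unit hogging moment at B produces rotation L₁/(3EI) + L₂/(3EI) = 3.633/EI.
Slope continuity at B: θ_0 = M_B·3.633/EI, so M_B = 3.413/3.633 = 0.9392 kN·m (hogging).
Span AB, ΣM about A with M_B applied at B: R_B^{AB}·3 = 9.75 + 0.9392, so R_B^{AB} = 3.563 kN and R_A = 9.75 − 3.563 = 6.187 kN.
Span BC, ΣM about C: R_B^{BC}·7.9 = 0 + 0.9392, so R_B^{BC} = 0.1189 kN and R_C = 0 − 0.1189 = -0.1189 kN.
R_B = 3.563 + 0.1189 = 3.682 kN.

R_B = 3.682 kN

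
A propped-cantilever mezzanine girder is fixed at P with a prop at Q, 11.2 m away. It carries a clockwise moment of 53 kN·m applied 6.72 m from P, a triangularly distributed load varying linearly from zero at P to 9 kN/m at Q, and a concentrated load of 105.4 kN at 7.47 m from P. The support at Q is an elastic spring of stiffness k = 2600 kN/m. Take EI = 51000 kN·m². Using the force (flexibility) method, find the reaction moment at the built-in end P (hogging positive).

Choose R_Q as the redundant. The primary structure is the cantilever fixed at P.
Downward deflection at the released point Q due to the loads:
  clockwise couple 53 at a = 6.72: M₀a(2L − a)/(2EI) = 2792/EI
  triangular load, peak 9 at the free end: 11w₀L⁴/(120EI) = 12982/EI
  point load 105.4 at a = 7.47: Pa²(3L − a)/(6EI) = 25614/EI
  δ_0 = 41387/EI
Flexibility coefficient — unit upward force at Q: δ_{QQ} = L³/(3EI) = 468.3/EI.
With EI = 51000 kN·m²: δ_0 = 0.81152 m and δ_{QQ} = 0.009183 m/kN.
Compatibility — the spring shortens by R_Q/k under the reaction it provides: δ_0 − R_Q·δ_{QQ} = R_Q/k. With 1/k = 0.000385 m/kN, R_Q = δ_0 / (δ_{QQ} + 1/k) = 0.81152 / (0.009183 + 0.000385) = 84.82 kN.
Moment equilibrium about P: M_P = Σ(load moments about P) − R_Q·L = 1217 − 84.82×11.2 = 266.6 kN·m.

M_P = 266.6 kN·m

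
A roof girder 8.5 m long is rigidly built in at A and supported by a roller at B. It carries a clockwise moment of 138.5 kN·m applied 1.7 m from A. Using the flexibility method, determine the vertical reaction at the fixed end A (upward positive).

Take the reaction at B as the redundant and release it; the primary structure is a cantilever fixed at A.
Primary-structure tip deflection at B by superposition:
  clockwise couple 138.5 at a = 1.7: M₀a(2L − a)/(2EI) = 1801/EI
Tip deflection under a unit load at B: L³/(3EI) = 204.7/EI.
Compatibility at B: δ_0 − R_B·δ_{BB} = 0, so R_B = 1801/204.7 = 8.799 kN.
Vertical equilibrium: R_A = ΣP − R_B = 0 − 8.799 = -8.799 kN.

R_A = -8.799 kN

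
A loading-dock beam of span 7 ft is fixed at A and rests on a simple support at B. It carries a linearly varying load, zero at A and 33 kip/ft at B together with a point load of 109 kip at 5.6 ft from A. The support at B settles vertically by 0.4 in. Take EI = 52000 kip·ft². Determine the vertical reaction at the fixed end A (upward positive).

Remove the prop at B; the released (primary) structure is a cantilever built in at A.
Primary-structure tip deflection at B by superposition:
  triangular load, peak 33 at the free end: 11w₀L⁴/(120EI) = 7263/EI
  point load 109 at a = 5.6: Pa²(3L − a)/(6EI) = 8773/EI
  δ_0 = 16037/EI
Flexibility coefficient — unit upward force at B: δ_{BB} = L³/(3EI) = 114.3/EI.
With EI = 52000 kip·ft²: δ_0 = 0.30839 ft and δ_{BB} = 0.002199 ft/kip.
Compatibility — the beam at B must follow the support down by 0.03333 ft: δ_0 − R_B·δ_{BB} = 0.03333, so R_B = (0.30839 − 0.03333)/0.002199 = 125.1 kip.
Vertical equilibrium: R_A = ΣP − R_B = 224.5 − 125.1 = 99.4 kip.

R_A = 99.4 kip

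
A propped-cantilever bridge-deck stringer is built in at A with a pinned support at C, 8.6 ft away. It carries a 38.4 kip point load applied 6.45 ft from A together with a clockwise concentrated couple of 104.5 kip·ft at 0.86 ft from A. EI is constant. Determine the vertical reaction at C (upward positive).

Choose R_C as the redundant. The primary structure is the cantilever fixed at A.
Free-end deflection of the primary structure under the applied loading (downward +):
  point load 38.4 at a = 6.45: Pa²(3L − a)/(6EI) = 5152/EI
  clockwise couple 104.5 at a = 0.86: M₀a(2L − a)/(2EI) = 734.2/EI
  δ_0 = 5886/EI
Tip deflection under a unit load at C: L³/(3EI) = 212/EI.
The prop prevents deflection at C: R_C = δ_0/δ_{CC} = 5886/212 = 27.76 kip.

R_C = 27.76 kip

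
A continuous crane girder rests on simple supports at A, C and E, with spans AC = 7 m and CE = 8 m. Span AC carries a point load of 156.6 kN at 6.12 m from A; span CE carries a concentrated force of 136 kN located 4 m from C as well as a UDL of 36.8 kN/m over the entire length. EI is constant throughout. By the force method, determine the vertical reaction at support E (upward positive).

R_E = 175.4 kN

Release continuity at C by inserting a hinge; the redundant is the internal moment M_C. The primary structure is two simply-supported spans AC and CE.
Rotations at C on the released spans (each span's end-slope, ×1/EI):
  span AC: point load 156.6 at a = 6.12: Pab(L + a)/(6LEI) = 263.5/EI
  span CE: point load 136 at a = 4: Pab(L + b)/(6LEI) = 544/EI
  span CE: UDL 36.8: wL³/(24EI) = 785.1/EI
  relative rotation θ_0 = (263.5 + 1329)/EI = 1593/EI
A unit hogging moment at C produces rotation L₁/(3EI) + L₂/(3EI) = 5/EI.
Slope continuity at C: θ_0 = M_C·5/EI, so M_C = 1593/5 = 318.5 kN·m (hogging).
Span CE, ΣM about E: R_C^{CE}·8 = 1722 + 318.5, so R_C^{CE} = 255 kN and R_E = 430.4 − 255 = 175.4 kN.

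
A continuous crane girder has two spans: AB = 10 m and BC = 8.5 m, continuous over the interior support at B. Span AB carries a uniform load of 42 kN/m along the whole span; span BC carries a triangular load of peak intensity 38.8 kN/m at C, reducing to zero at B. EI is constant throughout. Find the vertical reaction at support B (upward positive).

R_B = 343.1 kN

Release continuity at B by inserting a hinge; the redundant is the internal moment M_B. The primary structure is two simply-supported spans AB and BC.
Discontinuity in slope at B on the released structure — sum the simple-span end rotations:
  span AB: UDL 42: wL³/(24EI) = 1750/EI
  span BC: triangular load, peak 38.8: 7w₀L³/(360EI) = 463.3/EI
  relative rotation θ_0 = (1750 + 463.3)/EI = 2213/EI
A unit hogging moment at B produces rotation L₁/(3EI) + L₂/(3EI) = 6.167/EI.
Slope continuity at B: θ_0 = M_B·6.167/EI, so M_B = 2213/6.167 = 358.9 kN·m (hogging).
Span AB, ΣM about A with M_B applied at B: R_B^{AB}·10 = 2100 + 358.9, so R_B^{AB} = 245.9 kN and R_A = 420 − 245.9 = 174.1 kN.
Span BC, ΣM about C: R_B^{BC}·8.5 = 467.2 + 358.9, so R_B^{BC} = 97.19 kN and R_C = 164.9 − 97.19 = 67.71 kN.
R_B = 245.9 + 97.19 = 343.1 kN.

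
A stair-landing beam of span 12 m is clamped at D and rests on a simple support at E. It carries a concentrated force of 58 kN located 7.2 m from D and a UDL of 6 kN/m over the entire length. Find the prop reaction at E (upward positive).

R_E = 52.06 kN

Take the reaction at E as the redundant and release it; the primary structure is a cantilever fixed at D.
Deflection at E on the released cantilever, summing each load's contribution:
  point load 58 at a = 7.2: Pa²(3L − a)/(6EI) = 14432/EI
  UDL 6: wL⁴/(8EI) = 15552/EI
  δ_0 = 29984/EI
Tip deflection under a unit load at E: L³/(3EI) = 576/EI.
Compatibility at E: δ_0 − R_E·δ_{EE} = 0, so R_E = 29984/576 = 52.06 kN.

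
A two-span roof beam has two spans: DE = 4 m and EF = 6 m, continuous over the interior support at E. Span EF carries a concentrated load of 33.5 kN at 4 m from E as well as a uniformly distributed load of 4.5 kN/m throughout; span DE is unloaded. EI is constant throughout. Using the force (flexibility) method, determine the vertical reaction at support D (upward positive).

R_D = -7.504 kN

Take M_E as the redundant. Released structure: two simple spans DE and EF with a hinge at E.
Rotations at E on the released spans (each span's end-slope, ×1/EI):
  span EF: point load 33.5 at a = 4: Pab(L + b)/(6LEI) = 59.56/EI
  span EF: UDL 4.5: wL³/(24EI) = 40.5/EI
  relative rotation θ_0 = (0 + 100.1)/EI = 100.1/EI
A unit hogging moment at E produces rotation L₁/(3EI) + L₂/(3EI) = 3.333/EI.
Slope continuity at E: θ_0 = M_E·3.333/EI, so M_E = 100.1/3.333 = 30.02 kN·m (hogging).
Span DE, ΣM about D with M_E applied at E: R_E^{DE}·4 = 0 + 30.02, so R_E^{DE} = 7.504 kN and R_D = 0 − 7.504 = -7.504 kN.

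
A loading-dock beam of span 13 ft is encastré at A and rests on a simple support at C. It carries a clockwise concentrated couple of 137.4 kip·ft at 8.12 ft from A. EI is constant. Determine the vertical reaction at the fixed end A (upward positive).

Take the reaction at C as the redundant and release it; the primary structure is a cantilever fixed at A.
Deflection at C on the released cantilever, summing each load's contribution:
  clockwise couple 137.4 at a = 8.12: M₀a(2L − a)/(2EI) = 9974/EI
Tip deflection under a unit load at C: L³/(3EI) = 732.3/EI.
The prop prevents deflection at C: R_C = δ_0/δ_{CC} = 9974/732.3 = 13.62 kip.
Vertical equilibrium: R_A = ΣP − R_C = 0 − 13.62 = -13.62 kip.

R_A = -13.62 kip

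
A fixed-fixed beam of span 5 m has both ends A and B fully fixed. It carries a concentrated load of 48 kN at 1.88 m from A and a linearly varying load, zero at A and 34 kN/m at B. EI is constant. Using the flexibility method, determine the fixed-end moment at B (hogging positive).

M_B = 63.67 kN·m

Take the two fixed-end moments M_A, M_B as redundants; the released structure is the simple span AB.
End rotations of the released simple span under the applied load (×1/EI):
  at A: point load 48 at a = 1.88: Pab(L + b)/(6LEI) = 76.21/EI
  at B: point load 48 at a = 1.88: Pab(L + a)/(6LEI) = 64.57/EI
  at A: triangular load, peak 34: 7w₀L³/(360EI) = 82.64/EI
  at B: triangular load, peak 34: w₀L³/(45EI) = 94.44/EI
  θ_A0 = 158.8/EI,  θ_B0 = 159/EI
Flexibility coefficients: a unit moment at one end gives L/(3EI) there and L/(6EI) at the far end, so f₁₁ = f₂₂ = 1.667/EI and f₁₂ = f₂₁ = 0.8333/EI.
Compatibility — zero rotation at each built-in end:
  1.667 M_A + 0.8333 M_B = 158.8
  0.8333 M_A + 1.667 M_B = 159
Solving the pair gives M_A = 63.47 kN·m and M_B = 63.67 kN·m (hogging).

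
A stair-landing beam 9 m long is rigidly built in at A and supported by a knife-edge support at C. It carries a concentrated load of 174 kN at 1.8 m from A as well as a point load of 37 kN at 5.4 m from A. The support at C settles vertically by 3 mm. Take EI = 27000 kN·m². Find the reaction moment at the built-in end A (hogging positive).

M_A = 284.4 kN·m

Release the roller at C. Primary structure: cantilever fixed at A.
Primary-structure tip deflection at C by superposition:
  point load 174 at a = 1.8: Pa²(3L − a)/(6EI) = 2368/EI
  point load 37 at a = 5.4: Pa²(3L − a)/(6EI) = 3884/EI
  δ_0 = 6252/EI
Flexibility coefficient — unit upward force at C: δ_{CC} = L³/(3EI) = 243/EI.
With EI = 27000 kN·m²: δ_0 = 0.23155 m and δ_{CC} = 0.009 m/kN.
Compatibility — the beam at C must follow the support down by 0.003 m: δ_0 − R_C·δ_{CC} = 0.003, so R_C = (0.23155 − 0.003)/0.009 = 25.39 kN.
Moment equilibrium about A: M_A = Σ(load moments about A) − R_C·L = 513 − 25.39×9 = 284.4 kN·m.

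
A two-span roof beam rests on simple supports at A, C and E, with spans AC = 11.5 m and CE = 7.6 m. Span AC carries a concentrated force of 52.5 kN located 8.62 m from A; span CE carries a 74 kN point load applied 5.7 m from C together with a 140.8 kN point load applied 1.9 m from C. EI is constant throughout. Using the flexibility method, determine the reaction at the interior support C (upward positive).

Take M_C as the redundant. Released structure: two simple spans AC and CE with a hinge at C.
Rotations at C on the released spans (each span's end-slope, ×1/EI):
  span AC: point load 52.5 at a = 8.62: Pab(L + a)/(6LEI) = 380/EI
  span CE: point load 74 at a = 5.7: Pab(L + b)/(6LEI) = 167/EI
  span CE: point load 140.8 at a = 1.9: Pab(L + b)/(6LEI) = 444.8/EI
  relative rotation θ_0 = (380 + 611.7)/EI = 991.8/EI
A unit hogging moment at C produces rotation L₁/(3EI) + L₂/(3EI) = 6.367/EI.
Compatibility: M_C·(L₁+L₂)/(3EI) = θ_0, giving M_C = 155.8 kN·m (hogging).
Span AC, ΣM about A with M_C applied at C: R_C^{AC}·11.5 = 452.6 + 155.8, so R_C^{AC} = 52.9 kN and R_A = 52.5 − 52.9 = -0.3978 kN.
Span CE, ΣM about E: R_C^{CE}·7.6 = 943.2 + 155.8, so R_C^{CE} = 144.6 kN and R_E = 214.8 − 144.6 = 70.2 kN.
R_C = 52.9 + 144.6 = 197.5 kN.

R_C = 197.5 kN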